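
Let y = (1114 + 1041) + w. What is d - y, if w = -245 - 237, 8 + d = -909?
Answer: -2590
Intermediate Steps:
d = -917 (d = -8 - 909 = -917)
w = -482
y = 1673 (y = (1114 + 1041) - 482 = 2155 - 482 = 1673)
d - y = -917 - 1*1673 = -917 - 1673 = -2590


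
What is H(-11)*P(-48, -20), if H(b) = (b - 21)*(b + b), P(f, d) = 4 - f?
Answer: 36608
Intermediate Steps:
H(b) = 2*b*(-21 + b) (H(b) = (-21 + b)*(2*b) = 2*b*(-21 + b))
H(-11)*P(-48, -20) = (2*(-11)*(-21 - 11))*(4 - 1*(-48)) = (2*(-11)*(-32))*(4 + 48) = 704*52 = 36608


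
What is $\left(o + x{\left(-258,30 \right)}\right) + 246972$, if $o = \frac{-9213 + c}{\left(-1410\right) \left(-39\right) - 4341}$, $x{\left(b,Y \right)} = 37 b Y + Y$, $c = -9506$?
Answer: $- \frac{1994475041}{50649} \approx -39378.0$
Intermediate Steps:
$x{\left(b,Y \right)} = Y + 37 Y b$ ($x{\left(b,Y \right)} = 37 Y b + Y = Y + 37 Y b$)
$o = - \frac{18719}{50649}$ ($o = \frac{-9213 - 9506}{\left(-1410\right) \left(-39\right) - 4341} = - \frac{18719}{54990 - 4341} = - \frac{18719}{50649} \approx -0.36958$)
$\left(o + x{\left(-258,30 \right)}\right) + 246972 = \left(- \frac{18719}{50649} + 30 \left(1 + 37 \left(-258\right)\right)\right) + 246972 = \left(- \frac{18719}{50649} + 30 \left(1 - 9546\right)\right) + 246972 = \left(- \frac{18719}{50649} + 30 \left(-9545\right)\right) + 246972 = \left(- \frac{18719}{50649} - 286350\right) + 246972 = - \frac{14503359869}{50649} + 246972 = - \frac{1994475041}{50649}$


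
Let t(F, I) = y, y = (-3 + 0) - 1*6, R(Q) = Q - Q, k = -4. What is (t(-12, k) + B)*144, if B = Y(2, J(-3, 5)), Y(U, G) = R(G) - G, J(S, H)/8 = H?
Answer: -7056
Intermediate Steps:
R(Q) = 0
J(S, H) = 8*H
y = -9 (y = -3 - 6 = -9)
t(F, I) = -9
Y(U, G) = -G (Y(U, G) = 0 - G = -G)
B = -40 (B = -8*5 = -1*40 = -40)
(t(-12, k) + B)*144 = (-9 - 40)*144 = -49*144 = -7056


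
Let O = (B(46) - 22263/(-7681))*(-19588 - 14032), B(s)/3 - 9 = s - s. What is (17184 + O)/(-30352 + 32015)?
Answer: -7588842696/12773503 ≈ -594.11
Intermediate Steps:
B(s) = 27 (B(s) = 27 + 3*(s - s) = 27 + 3*0 = 27 + 0 = 27)
O = -7720833000/7681 (O = (27 - 22263/(-7681))*(-19588 - 14032) = (27 - 22263*(-1/7681))*(-33620) = (27 + 22263/7681)*(-33620) = (229650/7681)*(-33620) = -7720833000/7681 ≈ -1.0052e+6)
(17184 + O)/(-30352 + 32015) = (17184 - 7720833000/7681)/(-30352 + 32015) = -7588842696/7681/1663 = -7588842696/7681*1/1663 = -7588842696/12773503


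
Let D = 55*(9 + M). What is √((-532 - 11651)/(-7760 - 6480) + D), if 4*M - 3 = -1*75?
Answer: I*√6262589130/3560 ≈ 22.229*I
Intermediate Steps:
M = -18 (M = ¾ + (-1*75)/4 = ¾ + (¼)*(-75) = ¾ - 75/4 = -18)
D = -495 (D = 55*(9 - 18) = 55*(-9) = -495)
√((-532 - 11651)/(-7760 - 6480) + D) = √((-532 - 11651)/(-7760 - 6480) - 495) = √(-12183/(-14240) - 495) = √(-12183*(-1/14240) - 495) = √(12183/14240 - 495) = √(-7036617/14240) = I*√6262589130/3560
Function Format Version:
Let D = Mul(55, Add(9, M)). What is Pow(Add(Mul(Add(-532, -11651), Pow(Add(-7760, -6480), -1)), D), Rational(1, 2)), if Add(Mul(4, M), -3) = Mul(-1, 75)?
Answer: Mul(Rational(1, 3560), I, Pow(6262589130, Rational(1, 2))) ≈ Mul(22.229, I)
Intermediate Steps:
M = -18 (M = Add(Rational(3, 4), Mul(Rational(1, 4), Mul(-1, 75))) = Add(Rational(3, 4), Mul(Rational(1, 4), -75)) = Add(Rational(3, 4), Rational(-75, 4)) = -18)
D = -495 (D = Mul(55, Add(9, -18)) = Mul(55, -9) = -495)
Pow(Add(Mul(Add(-532, -11651), Pow(Add(-7760, -6480), -1)), D), Rational(1, 2)) = Pow(Add(Mul(Add(-532, -11651), Pow(Add(-7760, -6480), -1)), -495), Rational(1, 2)) = Pow(Add(Mul(-12183, Pow(-14240, -1)), -495), Rational(1, 2)) = Pow(Add(Mul(-12183, Rational(-1, 14240)), -495), Rational(1, 2)) = Pow(Add(Rational(12183, 14240), -495), Rational(1, 2)) = Pow(Rational(-7036617, 14240), Rational(1, 2)) = Mul(Rational(1, 3560), I, Pow(6262589130, Rational(1, 2)))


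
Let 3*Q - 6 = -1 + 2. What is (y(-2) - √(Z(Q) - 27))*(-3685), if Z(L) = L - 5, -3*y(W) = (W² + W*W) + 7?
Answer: 18425 + 3685*I*√267/3 ≈ 18425.0 + 20071.0*I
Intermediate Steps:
y(W) = -7/3 - 2*W²/3 (y(W) = -((W² + W*W) + 7)/3 = -((W² + W²) + 7)/3 = -(2*W² + 7)/3 = -(7 + 2*W²)/3 = -7/3 - 2*W²/3)
Q = 7/3 (Q = 2 + (-1 + 2)/3 = 2 + (⅓)*1 = 2 + ⅓ = 7/3 ≈ 2.3333)
Z(L) = -5 + L
(y(-2) - √(Z(Q) - 27))*(-3685) = ((-7/3 - ⅔*(-2)²) - √((-5 + 7/3) - 27))*(-3685) = ((-7/3 - ⅔*4) - √(-8/3 - 27))*(-3685) = ((-7/3 - 8/3) - √(-89/3))*(-3685) = (-5 - I*√267/3)*(-3685) = 18425 + 3685*I*√267/3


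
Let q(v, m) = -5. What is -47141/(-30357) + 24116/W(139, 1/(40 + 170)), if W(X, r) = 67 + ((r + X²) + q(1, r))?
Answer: 345622964291/123566073867 ≈ 2.7971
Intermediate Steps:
W(X, r) = 62 + r + X² (W(X, r) = 67 + ((r + X²) - 5) = 67 + (-5 + r + X²) = 62 + r + X²)
-47141/(-30357) + 24116/W(139, 1/(40 + 170)) = -47141/(-30357) + 24116/(62 + 1/(40 + 170) + 139²) = -47141*(-1/30357) + 24116/(62 + 1/210 + 19321) = 47141/30357 + 24116/(62 + 1/210 + 19321) = 47141/30357 + 24116/(4070431/210) = 47141/30357 + 24116*(210/4070431) = 47141/30357 + 5064360/4070431 = 345622964291/123566073867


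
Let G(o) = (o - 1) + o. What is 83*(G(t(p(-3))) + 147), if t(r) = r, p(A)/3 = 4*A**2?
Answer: 30046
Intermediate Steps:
p(A) = 12*A**2 (p(A) = 3*(4*A**2) = 12*A**2)
G(o) = -1 + 2*o (G(o) = (-1 + o) + o = -1 + 2*o)
83*(G(t(p(-3))) + 147) = 83*((-1 + 2*(12*(-3)**2)) + 147) = 83*((-1 + 2*(12*9)) + 147) = 83*((-1 + 2*108) + 147) = 83*((-1 + 216) + 147) = 83*(215 + 147) = 83*362 = 30046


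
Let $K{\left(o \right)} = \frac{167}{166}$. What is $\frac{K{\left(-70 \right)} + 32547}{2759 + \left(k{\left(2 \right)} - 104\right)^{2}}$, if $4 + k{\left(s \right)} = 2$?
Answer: $\frac{5402969}{2323170} \approx 2.3257$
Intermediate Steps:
$K{\left(o \right)} = \frac{167}{166}$ ($K{\left(o \right)} = 167 \cdot \frac{1}{166} = \frac{167}{166}$)
$k{\left(s \right)} = -2$ ($k{\left(s \right)} = -4 + 2 = -2$)
$\frac{K{\left(-70 \right)} + 32547}{2759 + \left(k{\left(2 \right)} - 104\right)^{2}} = \frac{\frac{167}{166} + 32547}{2759 + \left(-2 - 104\right)^{2}} = \frac{5402969}{166 \left(2759 + \left(-106\right)^{2}\right)} = \frac{5402969}{166 \left(2759 + 11236\right)} = \frac{5402969}{166 \cdot 13995} = \frac{5402969}{166} \cdot \frac{1}{13995} = \frac{5402969}{2323170}$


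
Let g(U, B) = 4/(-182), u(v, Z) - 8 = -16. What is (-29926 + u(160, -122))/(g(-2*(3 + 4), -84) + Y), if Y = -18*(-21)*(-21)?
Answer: 1361997/361180 ≈ 3.7710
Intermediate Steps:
u(v, Z) = -8 (u(v, Z) = 8 - 16 = -8)
g(U, B) = -2/91 (g(U, B) = 4*(-1/182) = -2/91)
Y = -7938 (Y = 378*(-21) = -7938)
(-29926 + u(160, -122))/(g(-2*(3 + 4), -84) + Y) = (-29926 - 8)/(-2/91 - 7938) = -29934/(-722360/91) = -29934*(-91/722360) = 1361997/361180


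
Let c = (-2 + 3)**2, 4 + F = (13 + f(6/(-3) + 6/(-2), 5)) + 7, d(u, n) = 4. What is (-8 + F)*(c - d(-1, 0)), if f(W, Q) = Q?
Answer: -39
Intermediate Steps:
F = 21 (F = -4 + ((13 + 5) + 7) = -4 + (18 + 7) = -4 + 25 = 21)
c = 1 (c = 1**2 = 1)
(-8 + F)*(c - d(-1, 0)) = (-8 + 21)*(1 - 1*4) = 13*(1 - 4) = 13*(-3) = -39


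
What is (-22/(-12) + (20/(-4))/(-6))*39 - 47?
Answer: 57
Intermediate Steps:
(-22/(-12) + (20/(-4))/(-6))*39 - 47 = (-22*(-1/12) + (20*(-¼))*(-⅙))*39 - 47 = (11/6 - 5*(-⅙))*39 - 47 = (11/6 + ⅚)*39 - 47 = (8/3)*39 - 47 = 104 - 47 = 57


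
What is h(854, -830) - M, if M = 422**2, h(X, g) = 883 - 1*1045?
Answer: -178246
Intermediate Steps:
h(X, g) = -162 (h(X, g) = 883 - 1045 = -162)
M = 178084
h(854, -830) - M = -162 - 1*178084 = -162 - 178084 = -178246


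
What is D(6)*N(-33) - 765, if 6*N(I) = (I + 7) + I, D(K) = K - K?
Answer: -765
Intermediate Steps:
D(K) = 0
N(I) = 7/6 + I/3 (N(I) = ((I + 7) + I)/6 = ((7 + I) + I)/6 = (7 + 2*I)/6 = 7/6 + I/3)
D(6)*N(-33) - 765 = 0*(7/6 + (⅓)*(-33)) - 765 = 0*(7/6 - 11) - 765 = 0*(-59/6) - 765 = 0 - 765 = -765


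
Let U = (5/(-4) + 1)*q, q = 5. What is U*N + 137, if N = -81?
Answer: 953/4 ≈ 238.25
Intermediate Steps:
U = -5/4 (U = (5/(-4) + 1)*5 = (5*(-¼) + 1)*5 = (-5/4 + 1)*5 = -¼*5 = -5/4 ≈ -1.2500)
U*N + 137 = -5/4*(-81) + 137 = 405/4 + 137 = 953/4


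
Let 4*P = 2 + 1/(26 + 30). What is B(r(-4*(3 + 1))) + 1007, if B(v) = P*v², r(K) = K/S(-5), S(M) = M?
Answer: 177129/175 ≈ 1012.2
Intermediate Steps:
P = 113/224 (P = (2 + 1/(26 + 30))/4 = (2 + 1/56)/4 = (¼)*(113/56) = 113/224 ≈ 0.50446)
r(K) = -K/5 (r(K) = K/(-5) = K*(-⅕) = -K/5)
B(v) = 113*v²/224
B(r(-4*(3 + 1))) + 1007 = 113*(-(-4)*(3 + 1)/5)²/224 + 1007 = 113*(-(-4)*4/5)²/224 + 1007 = 113*(-⅕*(-16))²/224 + 1007 = 113*(16/5)²/224 + 1007 = (113/224)*(256/25) + 1007 = 904/175 + 1007 = 177129/175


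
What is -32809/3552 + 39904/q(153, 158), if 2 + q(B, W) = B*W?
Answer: -162830035/21464736 ≈ -7.5859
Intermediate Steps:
q(B, W) = -2 + B*W
-32809/3552 + 39904/q(153, 158) = -32809/3552 + 39904/(-2 + 153*158) = -32809*1/3552 + 39904/(-2 + 24174) = -32809/3552 + 39904/24172 = -32809/3552 + 39904*(1/24172) = -32809/3552 + 9976/6043 = -162830035/21464736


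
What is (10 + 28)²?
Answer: 1444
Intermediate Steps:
(10 + 28)² = 38² = 1444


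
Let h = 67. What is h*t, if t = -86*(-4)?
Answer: 23048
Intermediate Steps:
t = 344
h*t = 67*344 = 23048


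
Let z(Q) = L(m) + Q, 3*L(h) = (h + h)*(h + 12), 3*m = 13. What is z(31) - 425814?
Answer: -11494867/27 ≈ -4.2574e+5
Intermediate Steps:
m = 13/3 (m = (1/3)*13 = 13/3 ≈ 4.3333)
L(h) = 2*h*(12 + h)/3 (L(h) = ((h + h)*(h + 12))/3 = ((2*h)*(12 + h))/3 = (2*h*(12 + h))/3 = 2*h*(12 + h)/3)
z(Q) = 1274/27 + Q (z(Q) = (2/3)*(13/3)*(12 + 13/3) + Q = (2/3)*(13/3)*(49/3) + Q = 1274/27 + Q)
z(31) - 425814 = (1274/27 + 31) - 425814 = 2111/27 - 425814 = -11494867/27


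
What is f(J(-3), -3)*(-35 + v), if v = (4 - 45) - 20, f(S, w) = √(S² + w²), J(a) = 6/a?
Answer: -96*√13 ≈ -346.13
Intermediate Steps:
v = -61 (v = -41 - 20 = -61)
f(J(-3), -3)*(-35 + v) = √((6/(-3))² + (-3)²)*(-35 - 61) = √((6*(-⅓))² + 9)*(-96) = √((-2)² + 9)*(-96) = √(4 + 9)*(-96) = √13*(-96) = -96*√13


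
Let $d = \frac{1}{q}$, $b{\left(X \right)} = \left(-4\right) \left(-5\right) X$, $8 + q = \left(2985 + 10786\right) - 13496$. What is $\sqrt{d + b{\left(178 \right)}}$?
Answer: $\frac{17 \sqrt{878163}}{267} \approx 59.666$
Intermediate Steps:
$q = 267$ ($q = -8 + \left(\left(2985 + 10786\right) - 13496\right) = -8 + \left(13771 - 13496\right) = -8 + 275 = 267$)
$b{\left(X \right)} = 20 X$
$d = \frac{1}{267} \approx 0.0037453$
$\sqrt{d + b{\left(178 \right)}} = \sqrt{\frac{1}{267} + 20 \cdot 178} = \sqrt{\frac{1}{267} + 3560} = \sqrt{\frac{950521}{267}} = \frac{17 \sqrt{878163}}{267}$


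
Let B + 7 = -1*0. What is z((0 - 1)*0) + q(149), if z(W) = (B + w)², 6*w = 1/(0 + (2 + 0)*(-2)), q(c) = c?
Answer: 114385/576 ≈ 198.58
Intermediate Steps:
B = -7 (B = -7 - 1*0 = -7 + 0 = -7)
w = -1/24 (w = 1/(6*(0 + (2 + 0)*(-2))) = 1/(6*(0 + 2*(-2))) = 1/(6*(0 - 4)) = (⅙)/(-4) = (⅙)*(-¼) = -1/24 ≈ -0.041667)
z(W) = 28561/576 (z(W) = (-7 - 1/24)² = (-169/24)² = 28561/576)
z((0 - 1)*0) + q(149) = 28561/576 + 149 = 114385/576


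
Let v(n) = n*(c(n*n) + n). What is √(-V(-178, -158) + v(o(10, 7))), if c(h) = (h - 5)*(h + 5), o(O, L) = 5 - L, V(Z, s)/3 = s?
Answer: 4*√31 ≈ 22.271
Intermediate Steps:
V(Z, s) = 3*s
c(h) = (-5 + h)*(5 + h)
v(n) = n*(-25 + n + n⁴) (v(n) = n*((-25 + (n*n)²) + n) = n*((-25 + (n²)²) + n) = n*((-25 + n⁴) + n) = n*(-25 + n + n⁴))
√(-V(-178, -158) + v(o(10, 7))) = √(-3*(-158) + (5 - 1*7)*(-25 + (5 - 1*7) + (5 - 1*7)⁴)) = √(-1*(-474) + (5 - 7)*(-25 + (5 - 7) + (5 - 7)⁴)) = √(474 - 2*(-25 - 2 + (-2)⁴)) = √(474 - 2*(-25 - 2 + 16)) = √(474 - 2*(-11)) = √(474 + 22) = √496 = 4*√31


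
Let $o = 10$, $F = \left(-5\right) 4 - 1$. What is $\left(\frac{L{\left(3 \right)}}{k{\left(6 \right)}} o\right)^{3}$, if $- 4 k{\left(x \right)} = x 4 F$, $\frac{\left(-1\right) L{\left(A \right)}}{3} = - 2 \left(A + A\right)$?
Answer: $\frac{8000}{343} \approx 23.324$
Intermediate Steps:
$L{\left(A \right)} = 12 A$ ($L{\left(A \right)} = - 3 \left(- 2 \left(A + A\right)\right) = - 3 \left(- 2 \cdot 2 A\right) = - 3 \left(- 4 A\right) = 12 A$)
$F = -21$ ($F = -20 - 1 = -21$)
$k{\left(x \right)} = 21 x$ ($k{\left(x \right)} = - \frac{x 4 \left(-21\right)}{4} = - \frac{4 x \left(-21\right)}{4} = - \frac{\left(-84\right) x}{4} = 21 x$)
$\left(\frac{L{\left(3 \right)}}{k{\left(6 \right)}} o\right)^{3} = \left(\frac{12 \cdot 3}{21 \cdot 6} \cdot 10\right)^{3} = \left(\frac{36}{126} \cdot 10\right)^{3} = \left(36 \cdot \frac{1}{126} \cdot 10\right)^{3} = \left(\frac{2}{7} \cdot 10\right)^{3} = \left(\frac{20}{7}\right)^{3} = \frac{8000}{343}$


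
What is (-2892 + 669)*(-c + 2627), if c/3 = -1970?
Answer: -18977751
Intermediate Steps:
c = -5910 (c = 3*(-1970) = -5910)
(-2892 + 669)*(-c + 2627) = (-2892 + 669)*(-1*(-5910) + 2627) = -2223*(5910 + 2627) = -2223*8537 = -18977751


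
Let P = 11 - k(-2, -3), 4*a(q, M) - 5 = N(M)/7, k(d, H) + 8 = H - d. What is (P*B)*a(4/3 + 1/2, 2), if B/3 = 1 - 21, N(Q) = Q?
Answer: -11100/7 ≈ -1585.7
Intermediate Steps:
k(d, H) = -8 + H - d (k(d, H) = -8 + (H - d) = -8 + H - d)
B = -60 (B = 3*(1 - 21) = 3*(-20) = -60)
a(q, M) = 5/4 + M/28 (a(q, M) = 5/4 + (M/7)/4 = 5/4 + M/28)
P = 20 (P = 11 - (-8 - 3 - 1*(-2)) = 11 - (-8 - 3 + 2) = 11 - 1*(-9) = 11 + 9 = 20)
(P*B)*a(4/3 + 1/2, 2) = (20*(-60))*(5/4 + (1/28)*2) = -1200*(5/4 + 1/14) = -1200*37/28 = -11100/7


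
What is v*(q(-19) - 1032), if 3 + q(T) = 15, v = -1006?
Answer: 1026120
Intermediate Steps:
q(T) = 12 (q(T) = -3 + 15 = 12)
v*(q(-19) - 1032) = -1006*(12 - 1032) = -1006*(-1020) = 1026120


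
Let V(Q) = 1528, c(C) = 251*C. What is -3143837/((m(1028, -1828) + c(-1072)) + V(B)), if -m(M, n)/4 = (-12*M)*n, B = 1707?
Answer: 3143837/90468376 ≈ 0.034751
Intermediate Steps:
m(M, n) = 48*M*n (m(M, n) = -4*(-12*M)*n = -(-48)*M*n = 48*M*n)
-3143837/((m(1028, -1828) + c(-1072)) + V(B)) = -3143837/((48*1028*(-1828) + 251*(-1072)) + 1528) = -3143837/((-90200832 - 269072) + 1528) = -3143837/(-90469904 + 1528) = -3143837/(-90468376) = -3143837*(-1/90468376) = 3143837/90468376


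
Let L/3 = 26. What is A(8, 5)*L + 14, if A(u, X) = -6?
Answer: -454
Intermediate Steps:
L = 78 (L = 3*26 = 78)
A(8, 5)*L + 14 = -6*78 + 14 = -468 + 14 = -454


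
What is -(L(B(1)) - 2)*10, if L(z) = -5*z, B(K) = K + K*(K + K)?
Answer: 170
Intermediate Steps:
B(K) = K + 2*K**2 (B(K) = K + K*(2*K) = K + 2*K**2)
-(L(B(1)) - 2)*10 = -(-5*(1 + 2*1) - 2)*10 = -(-5*(1 + 2) - 2)*10 = -(-5*3 - 2)*10 = -(-15 - 2)*10 = -(-17)*10 = -1*(-170) = 170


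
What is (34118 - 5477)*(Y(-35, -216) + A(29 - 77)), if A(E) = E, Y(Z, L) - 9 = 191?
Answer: 4353432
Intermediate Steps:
Y(Z, L) = 200 (Y(Z, L) = 9 + 191 = 200)
(34118 - 5477)*(Y(-35, -216) + A(29 - 77)) = (34118 - 5477)*(200 + (29 - 77)) = 28641*(200 - 48) = 28641*152 = 4353432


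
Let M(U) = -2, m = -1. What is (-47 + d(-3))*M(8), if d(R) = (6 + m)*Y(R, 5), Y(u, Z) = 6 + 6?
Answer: -26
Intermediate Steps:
Y(u, Z) = 12
d(R) = 60 (d(R) = (6 - 1)*12 = 5*12 = 60)
(-47 + d(-3))*M(8) = (-47 + 60)*(-2) = 13*(-2) = -26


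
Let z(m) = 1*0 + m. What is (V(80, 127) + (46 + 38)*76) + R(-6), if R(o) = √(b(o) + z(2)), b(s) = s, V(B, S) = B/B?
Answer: 6385 + 2*I ≈ 6385.0 + 2.0*I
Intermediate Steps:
V(B, S) = 1
z(m) = m (z(m) = 0 + m = m)
R(o) = √(2 + o) (R(o) = √(o + 2) = √(2 + o))
(V(80, 127) + (46 + 38)*76) + R(-6) = (1 + (46 + 38)*76) + √(2 - 6) = (1 + 84*76) + √(-4) = (1 + 6384) + 2*I = 6385 + 2*I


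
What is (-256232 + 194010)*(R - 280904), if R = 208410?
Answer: 4510721668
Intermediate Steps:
(-256232 + 194010)*(R - 280904) = (-256232 + 194010)*(208410 - 280904) = -62222*(-72494) = 4510721668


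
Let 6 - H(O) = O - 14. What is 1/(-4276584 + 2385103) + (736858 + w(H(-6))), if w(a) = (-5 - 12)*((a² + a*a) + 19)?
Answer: 1349668159030/1891481 ≈ 7.1355e+5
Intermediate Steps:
H(O) = 20 - O (H(O) = 6 - (O - 14) = 6 - (-14 + O) = 6 + (14 - O) = 20 - O)
w(a) = -323 - 34*a² (w(a) = -17*((a² + a²) + 19) = -17*(2*a² + 19) = -17*(19 + 2*a²) = -323 - 34*a²)
1/(-4276584 + 2385103) + (736858 + w(H(-6))) = 1/(-4276584 + 2385103) + (736858 + (-323 - 34*(20 - 1*(-6))²)) = 1/(-1891481) + (736858 + (-323 - 34*(20 + 6)²)) = -1/1891481 + (736858 + (-323 - 34*26²)) = -1/1891481 + (736858 + (-323 - 34*676)) = -1/1891481 + (736858 + (-323 - 22984)) = -1/1891481 + (736858 - 23307) = -1/1891481 + 713551 = 1349668159030/1891481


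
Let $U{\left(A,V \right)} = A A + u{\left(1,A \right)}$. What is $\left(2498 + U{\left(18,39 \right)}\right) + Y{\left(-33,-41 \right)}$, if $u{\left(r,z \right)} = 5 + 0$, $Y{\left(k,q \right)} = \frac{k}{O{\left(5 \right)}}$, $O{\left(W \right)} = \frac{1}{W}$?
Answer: $2662$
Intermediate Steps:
$Y{\left(k,q \right)} = 5 k$ ($Y{\left(k,q \right)} = \frac{k}{\frac{1}{5}} = k \frac{1}{\frac{1}{5}} = k 5 = 5 k$)
$u{\left(r,z \right)} = 5$
$U{\left(A,V \right)} = 5 + A^{2}$ ($U{\left(A,V \right)} = A A + 5 = A^{2} + 5 = 5 + A^{2}$)
$\left(2498 + U{\left(18,39 \right)}\right) + Y{\left(-33,-41 \right)} = \left(2498 + \left(5 + 18^{2}\right)\right) + 5 \left(-33\right) = \left(2498 + \left(5 + 324\right)\right) - 165 = \left(2498 + 329\right) - 165 = 2827 - 165 = 2662$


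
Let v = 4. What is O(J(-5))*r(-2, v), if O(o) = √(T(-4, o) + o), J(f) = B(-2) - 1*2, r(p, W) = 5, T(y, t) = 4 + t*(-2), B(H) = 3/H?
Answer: 5*√30/2 ≈ 13.693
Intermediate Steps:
T(y, t) = 4 - 2*t
J(f) = -7/2 (J(f) = 3/(-2) - 1*2 = 3*(-½) - 2 = -3/2 - 2 = -7/2)
O(o) = √(4 - o) (O(o) = √((4 - 2*o) + o) = √(4 - o))
O(J(-5))*r(-2, v) = √(4 - 1*(-7/2))*5 = √(4 + 7/2)*5 = √(15/2)*5 = (√30/2)*5 = 5*√30/2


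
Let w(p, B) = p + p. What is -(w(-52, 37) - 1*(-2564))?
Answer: -2460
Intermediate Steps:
w(p, B) = 2*p
-(w(-52, 37) - 1*(-2564)) = -(2*(-52) - 1*(-2564)) = -(-104 + 2564) = -1*2460 = -2460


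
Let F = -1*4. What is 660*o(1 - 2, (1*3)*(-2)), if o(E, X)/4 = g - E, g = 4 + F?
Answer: 2640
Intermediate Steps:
F = -4
g = 0 (g = 4 - 4 = 0)
o(E, X) = -4*E (o(E, X) = 4*(0 - E) = 4*(-E) = -4*E)
660*o(1 - 2, (1*3)*(-2)) = 660*(-4*(1 - 2)) = 660*(-4*(-1)) = 660*4 = 2640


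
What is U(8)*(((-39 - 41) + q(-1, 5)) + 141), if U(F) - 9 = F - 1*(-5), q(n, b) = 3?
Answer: 1408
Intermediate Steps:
U(F) = 14 + F (U(F) = 9 + (F - 1*(-5)) = 9 + (F + 5) = 9 + (5 + F) = 14 + F)
U(8)*(((-39 - 41) + q(-1, 5)) + 141) = (14 + 8)*(((-39 - 41) + 3) + 141) = 22*((-80 + 3) + 141) = 22*(-77 + 141) = 22*64 = 1408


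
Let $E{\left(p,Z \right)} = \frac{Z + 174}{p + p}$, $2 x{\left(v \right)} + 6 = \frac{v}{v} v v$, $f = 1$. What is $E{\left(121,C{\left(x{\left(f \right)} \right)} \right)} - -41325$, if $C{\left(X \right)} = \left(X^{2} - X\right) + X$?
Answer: $\frac{40003321}{968} \approx 41326.0$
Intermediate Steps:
$x{\left(v \right)} = -3 + \frac{v^{2}}{2}$ ($x{\left(v \right)} = -3 + \frac{\frac{v}{v} v v}{2} = -3 + \frac{1 v v}{2} = -3 + \frac{v v}{2} = -3 + \frac{v^{2}}{2}$)
$C{\left(X \right)} = X^{2}$
$E{\left(p,Z \right)} = \frac{174 + Z}{2 p}$
$E{\left(121,C{\left(x{\left(f \right)} \right)} \right)} - -41325 = \frac{174 + \left(-3 + \frac{1^{2}}{2}\right)^{2}}{2 \cdot 121} - -41325 = \frac{1}{2} \cdot \frac{1}{121} \left(174 + \left(-3 + \frac{1}{2} \cdot 1\right)^{2}\right) + 41325 = \frac{1}{2} \cdot \frac{1}{121} \left(174 + \left(-3 + \frac{1}{2}\right)^{2}\right) + 41325 = \frac{1}{2} \cdot \frac{1}{121} \left(174 + \left(- \frac{5}{2}\right)^{2}\right) + 41325 = \frac{1}{2} \cdot \frac{1}{121} \left(174 + \frac{25}{4}\right) + 41325 = \frac{1}{2} \cdot \frac{1}{121} \cdot \frac{721}{4} + 41325 = \frac{721}{968} + 41325 = \frac{40003321}{968}$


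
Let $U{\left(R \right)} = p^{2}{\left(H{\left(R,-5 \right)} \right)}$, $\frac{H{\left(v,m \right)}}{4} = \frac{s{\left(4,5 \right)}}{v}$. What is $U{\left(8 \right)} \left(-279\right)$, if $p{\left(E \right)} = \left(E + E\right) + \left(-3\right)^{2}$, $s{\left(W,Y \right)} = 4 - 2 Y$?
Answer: $-2511$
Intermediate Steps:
$H{\left(v,m \right)} = - \frac{24}{v}$ ($H{\left(v,m \right)} = 4 \frac{4 - 10}{v} = 4 \left(- \frac{6}{v}\right) = - \frac{24}{v}$)
$p{\left(E \right)} = 9 + 2 E$ ($p{\left(E \right)} = 2 E + 9 = 9 + 2 E$)
$U{\left(R \right)} = \left(9 - \frac{48}{R}\right)^{2}$ ($U{\left(R \right)} = \left(9 + 2 \left(- \frac{24}{R}\right)\right)^{2} = \left(9 - \frac{48}{R}\right)^{2}$)
$U{\left(8 \right)} \left(-279\right) = \left(9 - \frac{48}{8}\right)^{2} \left(-279\right) = \left(9 - 6\right)^{2} \left(-279\right) = 3^{2} \left(-279\right) = 9 \left(-279\right) = -2511$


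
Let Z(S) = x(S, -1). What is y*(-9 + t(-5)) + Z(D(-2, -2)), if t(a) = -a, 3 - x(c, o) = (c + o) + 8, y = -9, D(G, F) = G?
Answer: 34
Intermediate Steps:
x(c, o) = -5 - c - o (x(c, o) = 3 - ((c + o) + 8) = 3 - (8 + c + o) = 3 + (-8 - c - o) = -5 - c - o)
Z(S) = -4 - S (Z(S) = -5 - S - 1*(-1) = -5 - S + 1 = -4 - S)
y*(-9 + t(-5)) + Z(D(-2, -2)) = -9*(-9 - 1*(-5)) + (-4 - 1*(-2)) = -9*(-9 + 5) + (-4 + 2) = -9*(-4) - 2 = 36 - 2 = 34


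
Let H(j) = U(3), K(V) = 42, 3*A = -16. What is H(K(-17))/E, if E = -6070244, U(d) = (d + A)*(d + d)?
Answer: 7/3035122 ≈ 2.3063e-6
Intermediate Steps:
A = -16/3 (A = (⅓)*(-16) = -16/3 ≈ -5.3333)
U(d) = 2*d*(-16/3 + d) (U(d) = (d - 16/3)*(d + d) = (-16/3 + d)*(2*d) = 2*d*(-16/3 + d))
H(j) = -14 (H(j) = (⅔)*3*(-16 + 3*3) = (⅔)*3*(-16 + 9) = (⅔)*3*(-7) = -14)
H(K(-17))/E = -14/(-6070244) = -14*(-1/6070244) = 7/3035122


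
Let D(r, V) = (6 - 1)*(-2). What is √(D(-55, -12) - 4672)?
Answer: I*√4682 ≈ 68.425*I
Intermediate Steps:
D(r, V) = -10 (D(r, V) = 5*(-2) = -10)
√(D(-55, -12) - 4672) = √(-10 - 4672) = √(-4682) = I*√4682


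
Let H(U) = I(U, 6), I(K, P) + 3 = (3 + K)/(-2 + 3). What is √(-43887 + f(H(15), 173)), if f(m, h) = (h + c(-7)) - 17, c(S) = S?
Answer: I*√43738 ≈ 209.14*I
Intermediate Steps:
I(K, P) = K (I(K, P) = -3 + (3 + K)/(-2 + 3) = -3 + (3 + K)/1 = -3 + (3 + K)*1 = -3 + (3 + K) = K)
H(U) = U
f(m, h) = -24 + h (f(m, h) = (h - 7) - 17 = (-7 + h) - 17 = -24 + h)
√(-43887 + f(H(15), 173)) = √(-43887 + (-24 + 173)) = √(-43887 + 149) = √(-43738) = I*√43738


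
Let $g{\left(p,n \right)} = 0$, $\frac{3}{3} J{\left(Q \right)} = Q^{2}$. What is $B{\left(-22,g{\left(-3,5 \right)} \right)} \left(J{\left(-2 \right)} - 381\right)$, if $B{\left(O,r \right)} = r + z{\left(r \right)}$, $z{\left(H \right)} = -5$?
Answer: $1885$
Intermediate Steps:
$J{\left(Q \right)} = Q^{2}$
$B{\left(O,r \right)} = -5 + r$ ($B{\left(O,r \right)} = r - 5 = -5 + r$)
$B{\left(-22,g{\left(-3,5 \right)} \right)} \left(J{\left(-2 \right)} - 381\right) = \left(-5 + 0\right) \left(\left(-2\right)^{2} - 381\right) = - 5 \left(4 - 381\right) = \left(-5\right) \left(-377\right) = 1885$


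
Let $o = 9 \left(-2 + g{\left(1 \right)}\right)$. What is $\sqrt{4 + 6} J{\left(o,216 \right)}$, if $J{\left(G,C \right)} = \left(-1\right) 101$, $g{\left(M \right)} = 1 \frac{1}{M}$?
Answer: $- 101 \sqrt{10} \approx -319.39$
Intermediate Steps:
$g{\left(M \right)} = \frac{1}{M}$
$o = -9$ ($o = 9 \left(-2 + 1^{-1}\right) = 9 \left(-2 + 1\right) = 9 \left(-1\right) = -9$)
$J{\left(G,C \right)} = -101$
$\sqrt{4 + 6} J{\left(o,216 \right)} = \sqrt{4 + 6} \left(-101\right) = \sqrt{10} \left(-101\right) = - 101 \sqrt{10}$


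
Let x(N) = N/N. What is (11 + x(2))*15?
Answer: 180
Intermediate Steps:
x(N) = 1
(11 + x(2))*15 = (11 + 1)*15 = 12*15 = 180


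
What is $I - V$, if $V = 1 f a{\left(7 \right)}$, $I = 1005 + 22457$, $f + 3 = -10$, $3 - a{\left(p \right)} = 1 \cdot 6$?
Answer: $23423$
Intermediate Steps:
$a{\left(p \right)} = -3$ ($a{\left(p \right)} = 3 - 1 \cdot 6 = 3 - 6 = -3$)
$f = -13$ ($f = -3 - 10 = -13$)
$I = 23462$
$V = 39$ ($V = 1 \left(-13\right) \left(-3\right) = \left(-13\right) \left(-3\right) = 39$)
$I - V = 23462 - 39 = 23423$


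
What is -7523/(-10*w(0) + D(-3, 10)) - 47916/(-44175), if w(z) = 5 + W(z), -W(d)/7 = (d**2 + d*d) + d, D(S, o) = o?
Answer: 22283011/117800 ≈ 189.16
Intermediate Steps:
W(d) = -14*d**2 - 7*d (W(d) = -7*((d**2 + d*d) + d) = -7*((d**2 + d**2) + d) = -7*(2*d**2 + d) = -7*(d + 2*d**2) = -14*d**2 - 7*d)
w(z) = 5 - 7*z*(1 + 2*z)
-7523/(-10*w(0) + D(-3, 10)) - 47916/(-44175) = -7523/(-10*(5 - 7*0*(1 + 2*0)) + 10) - 47916/(-44175) = -7523/(-10*(5 - 7*0*(1 + 0)) + 10) - 47916*(-1/44175) = -7523/(-10*(5 - 7*0*1) + 10) + 15972/14725 = -7523/(-10*(5 + 0) + 10) + 15972/14725 = -7523/(-10*5 + 10) + 15972/14725 = -7523/(-50 + 10) + 15972/14725 = -7523/(-40) + 15972/14725 = -7523*(-1/40) + 15972/14725 = 7523/40 + 15972/14725 = 22283011/117800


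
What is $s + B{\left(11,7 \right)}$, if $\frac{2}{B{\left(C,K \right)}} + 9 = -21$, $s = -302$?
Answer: $- \frac{4531}{15} \approx -302.07$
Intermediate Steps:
$B{\left(C,K \right)} = - \frac{1}{15}$ ($B{\left(C,K \right)} = \frac{2}{-9 - 21} = \frac{2}{-30} = 2 \left(- \frac{1}{30}\right) = - \frac{1}{15}$)
$s + B{\left(11,7 \right)} = -302 - \frac{1}{15} = - \frac{4531}{15}$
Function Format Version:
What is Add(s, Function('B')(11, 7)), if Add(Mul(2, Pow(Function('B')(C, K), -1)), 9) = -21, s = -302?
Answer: Rational(-4531, 15) ≈ -302.07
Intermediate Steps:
Function('B')(C, K) = Rational(-1, 15) (Function('B')(C, K) = Mul(2, Pow(Add(-9, -21), -1)) = Mul(2, Pow(-30, -1)) = Mul(2, Rational(-1, 30)) = Rational(-1, 15))
Add(s, Function('B')(11, 7)) = Add(-302, Rational(-1, 15)) = Rational(-4531, 15)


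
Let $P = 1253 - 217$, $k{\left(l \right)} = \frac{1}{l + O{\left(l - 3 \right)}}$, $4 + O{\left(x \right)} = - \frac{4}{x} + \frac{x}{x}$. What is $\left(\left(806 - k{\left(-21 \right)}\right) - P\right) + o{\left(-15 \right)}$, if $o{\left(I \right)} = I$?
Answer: $- \frac{35029}{143} \approx -244.96$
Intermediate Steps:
$O{\left(x \right)} = -3 - \frac{4}{x}$ ($O{\left(x \right)} = -4 - \left(\frac{4}{x} - \frac{x}{x}\right) = -4 + \left(- \frac{4}{x} + 1\right) = -4 + \left(1 - \frac{4}{x}\right) = -3 - \frac{4}{x}$)
$k{\left(l \right)} = \frac{1}{-3 + l - \frac{4}{-3 + l}}$ ($k{\left(l \right)} = \frac{1}{l - \left(3 + \frac{4}{l - 3}\right)} = \frac{1}{l - \left(3 + \frac{4}{-3 + l}\right)} = \frac{1}{-3 + l - \frac{4}{-3 + l}}$)
$P = 1036$
$\left(\left(806 - k{\left(-21 \right)}\right) - P\right) + o{\left(-15 \right)} = \left(\left(806 - \frac{3 - -21}{4 - \left(3 - -21\right)^{2}}\right) - 1036\right) - 15 = \left(\left(806 - \frac{3 + 21}{4 - \left(3 + 21\right)^{2}}\right) - 1036\right) - 15 = \left(\left(806 - \frac{1}{4 - 24^{2}} \cdot 24\right) - 1036\right) - 15 = \left(\left(806 - \frac{1}{4 - 576} \cdot 24\right) - 1036\right) - 15 = \left(\left(806 - \frac{1}{-572} \cdot 24\right) - 1036\right) - 15 = \left(\left(806 - \left(- \frac{1}{572}\right) 24\right) - 1036\right) - 15 = \left(\left(806 - - \frac{6}{143}\right) - 1036\right) - 15 = \left(\left(806 + \frac{6}{143}\right) - 1036\right) - 15 = \left(\frac{115264}{143} - 1036\right) - 15 = - \frac{32884}{143} - 15 = - \frac{35029}{143}$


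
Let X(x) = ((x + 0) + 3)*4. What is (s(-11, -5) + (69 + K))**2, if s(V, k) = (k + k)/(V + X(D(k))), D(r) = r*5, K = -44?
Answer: 6175225/9801 ≈ 630.06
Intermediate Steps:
D(r) = 5*r
X(x) = 12 + 4*x (X(x) = (x + 3)*4 = (3 + x)*4 = 12 + 4*x)
s(V, k) = 2*k/(12 + V + 20*k) (s(V, k) = (k + k)/(V + (12 + 4*(5*k))) = (2*k)/(V + (12 + 20*k)) = (2*k)/(12 + V + 20*k) = 2*k/(12 + V + 20*k))
(s(-11, -5) + (69 + K))**2 = (2*(-5)/(12 - 11 + 20*(-5)) + (69 - 44))**2 = (2*(-5)/(12 - 11 - 100) + 25)**2 = (2*(-5)/(-99) + 25)**2 = (2*(-5)*(-1/99) + 25)**2 = (10/99 + 25)**2 = (2485/99)**2 = 6175225/9801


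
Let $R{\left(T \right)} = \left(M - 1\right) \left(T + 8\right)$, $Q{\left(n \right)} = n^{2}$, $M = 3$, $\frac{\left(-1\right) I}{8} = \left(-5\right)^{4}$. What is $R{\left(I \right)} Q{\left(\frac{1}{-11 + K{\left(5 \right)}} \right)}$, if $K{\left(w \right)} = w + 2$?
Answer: $-624$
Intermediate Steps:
$I = -5000$ ($I = - 8 \left(-5\right)^{4} = \left(-8\right) 625 = -5000$)
$K{\left(w \right)} = 2 + w$
$R{\left(T \right)} = 16 + 2 T$ ($R{\left(T \right)} = \left(3 - 1\right) \left(T + 8\right) = 2 \left(8 + T\right) = 16 + 2 T$)
$R{\left(I \right)} Q{\left(\frac{1}{-11 + K{\left(5 \right)}} \right)} = \left(16 + 2 \left(-5000\right)\right) \left(\frac{1}{-11 + \left(2 + 5\right)}\right)^{2} = \left(16 - 10000\right) \left(\frac{1}{-11 + 7}\right)^{2} = - 9984 \left(\frac{1}{-4}\right)^{2} = - 9984 \left(- \frac{1}{4}\right)^{2} = \left(-9984\right) \frac{1}{16} = -624$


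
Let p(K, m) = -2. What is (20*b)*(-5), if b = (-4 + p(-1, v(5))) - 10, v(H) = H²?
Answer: 1600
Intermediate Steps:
b = -16 (b = (-4 - 2) - 10 = -6 - 10 = -16)
(20*b)*(-5) = (20*(-16))*(-5) = -320*(-5) = 1600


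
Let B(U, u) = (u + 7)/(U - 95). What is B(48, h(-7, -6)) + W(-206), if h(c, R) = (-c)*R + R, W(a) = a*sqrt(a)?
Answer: 41/47 - 206*I*sqrt(206) ≈ 0.87234 - 2956.7*I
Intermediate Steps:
W(a) = a**(3/2)
h(c, R) = R - R*c (h(c, R) = -R*c + R = R - R*c)
B(U, u) = (7 + u)/(-95 + U)
B(48, h(-7, -6)) + W(-206) = (7 - 6*(1 - 1*(-7)))/(-95 + 48) + (-206)**(3/2) = (7 - 6*(1 + 7))/(-47) - 206*I*sqrt(206) = -(7 - 6*8)/47 - 206*I*sqrt(206) = -(7 - 48)/47 - 206*I*sqrt(206) = -1/47*(-41) - 206*I*sqrt(206) = 41/47 - 206*I*sqrt(206)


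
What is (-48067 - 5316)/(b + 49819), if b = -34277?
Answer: -53383/15542 ≈ -3.4348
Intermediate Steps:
(-48067 - 5316)/(b + 49819) = (-48067 - 5316)/(-34277 + 49819) = -53383/15542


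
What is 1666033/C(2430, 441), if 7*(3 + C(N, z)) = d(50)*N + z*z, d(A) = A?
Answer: 11662231/315960 ≈ 36.910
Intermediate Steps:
C(N, z) = -3 + z²/7 + 50*N/7 (C(N, z) = -3 + (50*N + z*z)/7 = -3 + (50*N + z²)/7 = -3 + (z² + 50*N)/7 = -3 + (z²/7 + 50*N/7) = -3 + z²/7 + 50*N/7)
1666033/C(2430, 441) = 1666033/(-3 + (⅐)*441² + (50/7)*2430) = 1666033/(-3 + (⅐)*194481 + 121500/7) = 1666033/(-3 + 27783 + 121500/7) = 1666033/(315960/7) = 1666033*(7/315960) = 11662231/315960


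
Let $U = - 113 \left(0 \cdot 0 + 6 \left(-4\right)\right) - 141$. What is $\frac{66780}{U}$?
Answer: $\frac{22260}{857} \approx 25.974$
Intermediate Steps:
$U = 2571$ ($U = - 113 \left(0 - 24\right) - 141 = \left(-113\right) \left(-24\right) - 141 = 2712 - 141 = 2571$)
$\frac{66780}{U} = \frac{66780}{2571} = 66780 \cdot \frac{1}{2571} = \frac{22260}{857}$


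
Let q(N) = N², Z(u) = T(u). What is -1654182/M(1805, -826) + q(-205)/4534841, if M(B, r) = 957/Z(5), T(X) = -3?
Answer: 7501465761037/1446614279 ≈ 5185.5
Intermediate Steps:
Z(u) = -3
M(B, r) = -319 (M(B, r) = 957/(-3) = 957*(-⅓) = -319)
-1654182/M(1805, -826) + q(-205)/4534841 = -1654182/(-319) + (-205)²/4534841 = -1654182*(-1/319) + 42025*(1/4534841) = 1654182/319 + 42025/4534841 = 7501465761037/1446614279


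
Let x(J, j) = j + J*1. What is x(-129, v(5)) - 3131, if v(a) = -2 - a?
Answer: -3267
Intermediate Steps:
x(J, j) = J + j (x(J, j) = j + J = J + j)
x(-129, v(5)) - 3131 = (-129 + (-2 - 1*5)) - 3131 = (-129 + (-2 - 5)) - 3131 = (-129 - 7) - 3131 = -136 - 3131 = -3267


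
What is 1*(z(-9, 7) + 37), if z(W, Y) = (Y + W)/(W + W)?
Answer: 334/9 ≈ 37.111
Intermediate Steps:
z(W, Y) = (W + Y)/(2*W) (z(W, Y) = (W + Y)/((2*W)) = (W + Y)*(1/(2*W)) = (W + Y)/(2*W))
1*(z(-9, 7) + 37) = 1*((½)*(-9 + 7)/(-9) + 37) = 1*((½)*(-⅑)*(-2) + 37) = 1*(⅑ + 37) = 1*(334/9) = 334/9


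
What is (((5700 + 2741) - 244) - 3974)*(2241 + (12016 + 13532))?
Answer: 117352947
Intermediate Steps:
(((5700 + 2741) - 244) - 3974)*(2241 + (12016 + 13532)) = ((8441 - 244) - 3974)*(2241 + 25548) = (8197 - 3974)*27789 = 4223*27789 = 117352947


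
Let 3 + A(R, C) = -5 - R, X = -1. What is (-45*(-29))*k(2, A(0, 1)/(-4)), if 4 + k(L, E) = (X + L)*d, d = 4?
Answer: 0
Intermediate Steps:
A(R, C) = -8 - R (A(R, C) = -3 + (-5 - R) = -8 - R)
k(L, E) = -8 + 4*L (k(L, E) = -4 + (-1 + L)*4 = -4 + (-4 + 4*L) = -8 + 4*L)
(-45*(-29))*k(2, A(0, 1)/(-4)) = (-45*(-29))*(-8 + 4*2) = 1305*(-8 + 8) = 1305*0 = 0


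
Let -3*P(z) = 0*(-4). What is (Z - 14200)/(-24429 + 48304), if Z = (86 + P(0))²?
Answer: -6804/23875 ≈ -0.28498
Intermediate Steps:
P(z) = 0 (P(z) = -0*(-4) = -⅓*0 = 0)
Z = 7396 (Z = (86 + 0)² = 86² = 7396)
(Z - 14200)/(-24429 + 48304) = (7396 - 14200)/(-24429 + 48304) = -6804/23875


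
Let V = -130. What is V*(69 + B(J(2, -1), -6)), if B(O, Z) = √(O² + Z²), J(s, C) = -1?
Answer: -8970 - 130*√37 ≈ -9760.8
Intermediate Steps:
V*(69 + B(J(2, -1), -6)) = -130*(69 + √((-1)² + (-6)²)) = -130*(69 + √(1 + 36)) = -130*(69 + √37) = -8970 - 130*√37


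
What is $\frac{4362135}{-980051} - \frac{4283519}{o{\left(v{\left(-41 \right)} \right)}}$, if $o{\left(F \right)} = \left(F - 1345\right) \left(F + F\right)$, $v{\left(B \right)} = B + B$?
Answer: $- \frac{5218928809249}{229359375428} \approx -22.754$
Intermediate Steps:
$v{\left(B \right)} = 2 B$
$o{\left(F \right)} = 2 F \left(-1345 + F\right)$ ($o{\left(F \right)} = \left(-1345 + F\right) 2 F = 2 F \left(-1345 + F\right)$)
$\frac{4362135}{-980051} - \frac{4283519}{o{\left(v{\left(-41 \right)} \right)}} = \frac{4362135}{-980051} - \frac{4283519}{2 \cdot 2 \left(-41\right) \left(-1345 + 2 \left(-41\right)\right)} = 4362135 \left(- \frac{1}{980051}\right) - \frac{4283519}{2 \left(-82\right) \left(-1345 - 82\right)} = - \frac{4362135}{980051} - \frac{4283519}{2 \left(-82\right) \left(-1427\right)} = - \frac{4362135}{980051} - \frac{4283519}{234028} = - \frac{5218928809249}{229359375428}$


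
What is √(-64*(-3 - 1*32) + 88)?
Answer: 2*√582 ≈ 48.249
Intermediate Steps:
√(-64*(-3 - 1*32) + 88) = √(-64*(-3 - 32) + 88) = √(-64*(-35) + 88) = √(2240 + 88) = √2328 = 2*√582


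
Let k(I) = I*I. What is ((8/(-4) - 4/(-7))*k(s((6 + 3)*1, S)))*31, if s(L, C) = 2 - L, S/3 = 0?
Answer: -2170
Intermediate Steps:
S = 0 (S = 3*0 = 0)
k(I) = I**2
((8/(-4) - 4/(-7))*k(s((6 + 3)*1, S)))*31 = ((8/(-4) - 4/(-7))*(2 - (6 + 3))**2)*31 = ((8*(-1/4) - 4*(-1/7))*(2 - 9)**2)*31 = ((-2 + 4/7)*(2 - 1*9)**2)*31 = -10*(2 - 9)**2/7*31 = -10/7*(-7)**2*31 = -10/7*49*31 = -70*31 = -2170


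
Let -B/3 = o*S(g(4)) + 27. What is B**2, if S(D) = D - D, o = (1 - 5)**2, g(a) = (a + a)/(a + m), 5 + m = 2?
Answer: 6561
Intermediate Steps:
m = -3 (m = -5 + 2 = -3)
g(a) = 2*a/(-3 + a) (g(a) = (a + a)/(a - 3) = (2*a)/(-3 + a) = 2*a/(-3 + a))
o = 16 (o = (-4)**2 = 16)
S(D) = 0
B = -81 (B = -3*(16*0 + 27) = -3*(0 + 27) = -3*27 = -81)
B**2 = (-81)**2 = 6561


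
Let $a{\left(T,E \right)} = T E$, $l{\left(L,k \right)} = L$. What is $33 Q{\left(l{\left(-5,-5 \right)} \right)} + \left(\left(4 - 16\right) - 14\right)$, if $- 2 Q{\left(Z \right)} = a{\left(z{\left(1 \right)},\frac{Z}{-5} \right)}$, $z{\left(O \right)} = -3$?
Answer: $\frac{47}{2} \approx 23.5$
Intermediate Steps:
$a{\left(T,E \right)} = E T$
$Q{\left(Z \right)} = - \frac{3 Z}{10}$ ($Q{\left(Z \right)} = - \frac{\frac{Z}{-5} \left(-3\right)}{2} = - \frac{Z \left(- \frac{1}{5}\right) \left(-3\right)}{2} = - \frac{- \frac{Z}{5} \left(-3\right)}{2} = - \frac{\frac{3}{5} Z}{2} = - \frac{3 Z}{10}$)
$33 Q{\left(l{\left(-5,-5 \right)} \right)} + \left(\left(4 - 16\right) - 14\right) = 33 \left(\left(- \frac{3}{10}\right) \left(-5\right)\right) + \left(\left(4 - 16\right) - 14\right) = 33 \cdot \frac{3}{2} - 26 = \frac{99}{2} - 26 = \frac{47}{2}$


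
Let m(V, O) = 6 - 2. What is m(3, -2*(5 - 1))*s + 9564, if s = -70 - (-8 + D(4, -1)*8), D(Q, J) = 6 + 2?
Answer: 9060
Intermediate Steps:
D(Q, J) = 8
m(V, O) = 4
s = -126 (s = -70 - (-8 + 8*8) = -70 - (-8 + 64) = -70 - 1*56 = -70 - 56 = -126)
m(3, -2*(5 - 1))*s + 9564 = 4*(-126) + 9564 = -504 + 9564 = 9060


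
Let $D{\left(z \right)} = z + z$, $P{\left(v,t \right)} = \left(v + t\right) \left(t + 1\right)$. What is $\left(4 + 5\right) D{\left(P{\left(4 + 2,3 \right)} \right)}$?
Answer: $648$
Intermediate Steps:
$P{\left(v,t \right)} = \left(1 + t\right) \left(t + v\right)$ ($P{\left(v,t \right)} = \left(t + v\right) \left(1 + t\right) = \left(1 + t\right) \left(t + v\right)$)
$D{\left(z \right)} = 2 z$
$\left(4 + 5\right) D{\left(P{\left(4 + 2,3 \right)} \right)} = \left(4 + 5\right) 2 \left(3 + \left(4 + 2\right) + 3^{2} + 3 \left(4 + 2\right)\right) = 9 \cdot 2 \left(3 + 6 + 9 + 3 \cdot 6\right) = 9 \cdot 2 \left(3 + 6 + 9 + 18\right) = 9 \cdot 2 \cdot 36 = 9 \cdot 72 = 648$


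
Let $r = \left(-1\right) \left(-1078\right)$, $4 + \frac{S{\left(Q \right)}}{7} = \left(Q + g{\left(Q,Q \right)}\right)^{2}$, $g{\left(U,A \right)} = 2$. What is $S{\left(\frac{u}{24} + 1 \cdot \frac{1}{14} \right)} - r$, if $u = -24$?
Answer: $- \frac{30743}{28} \approx -1098.0$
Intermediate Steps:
$S{\left(Q \right)} = -28 + 7 \left(2 + Q\right)^{2}$ ($S{\left(Q \right)} = -28 + 7 \left(Q + 2\right)^{2} = -28 + 7 \left(2 + Q\right)^{2}$)
$r = 1078$
$S{\left(\frac{u}{24} + 1 \cdot \frac{1}{14} \right)} - r = 7 \left(- \frac{24}{24} + 1 \cdot \frac{1}{14}\right) \left(4 + \left(- \frac{24}{24} + 1 \cdot \frac{1}{14}\right)\right) - 1078 = 7 \left(\left(-24\right) \frac{1}{24} + 1 \cdot \frac{1}{14}\right) \left(4 + \left(\left(-24\right) \frac{1}{24} + 1 \cdot \frac{1}{14}\right)\right) - 1078 = 7 \left(-1 + \frac{1}{14}\right) \left(4 + \left(-1 + \frac{1}{14}\right)\right) - 1078 = 7 \left(- \frac{13}{14}\right) \left(4 - \frac{13}{14}\right) - 1078 = 7 \left(- \frac{13}{14}\right) \frac{43}{14} - 1078 = - \frac{559}{28} - 1078 = - \frac{30743}{28}$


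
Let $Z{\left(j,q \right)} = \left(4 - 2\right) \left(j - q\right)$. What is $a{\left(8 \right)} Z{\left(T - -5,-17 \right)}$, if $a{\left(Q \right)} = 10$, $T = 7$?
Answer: $580$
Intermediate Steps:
$Z{\left(j,q \right)} = - 2 q + 2 j$ ($Z{\left(j,q \right)} = 2 \left(j - q\right) = - 2 q + 2 j$)
$a{\left(8 \right)} Z{\left(T - -5,-17 \right)} = 10 \left(\left(-2\right) \left(-17\right) + 2 \left(7 - -5\right)\right) = 10 \left(34 + 2 \left(7 + 5\right)\right) = 10 \left(34 + 2 \cdot 12\right) = 10 \left(34 + 24\right) = 10 \cdot 58 = 580$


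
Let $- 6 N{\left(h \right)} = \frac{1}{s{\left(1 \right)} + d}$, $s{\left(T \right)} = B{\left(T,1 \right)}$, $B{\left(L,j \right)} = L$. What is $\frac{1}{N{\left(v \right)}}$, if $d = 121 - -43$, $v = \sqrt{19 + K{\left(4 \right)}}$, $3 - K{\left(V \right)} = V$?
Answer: $-990$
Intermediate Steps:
$s{\left(T \right)} = T$
$K{\left(V \right)} = 3 - V$
$v = 3 \sqrt{2}$ ($v = \sqrt{19 + \left(3 - 4\right)} = \sqrt{19 - 1} = \sqrt{18} = 3 \sqrt{2} \approx 4.2426$)
$d = 164$ ($d = 121 + 43 = 164$)
$N{\left(h \right)} = - \frac{1}{990}$ ($N{\left(h \right)} = - \frac{1}{6 \left(1 + 164\right)} = - \frac{1}{6 \cdot 165} = \left(- \frac{1}{6}\right) \frac{1}{165} = - \frac{1}{990}$)
$\frac{1}{N{\left(v \right)}} = \frac{1}{- \frac{1}{990}} = -990$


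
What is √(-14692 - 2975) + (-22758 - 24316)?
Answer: -47074 + 3*I*√1963 ≈ -47074.0 + 132.92*I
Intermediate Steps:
√(-14692 - 2975) + (-22758 - 24316) = √(-17667) - 47074 = 3*I*√1963 - 47074 = -47074 + 3*I*√1963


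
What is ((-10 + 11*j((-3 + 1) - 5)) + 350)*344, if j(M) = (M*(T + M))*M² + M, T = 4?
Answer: 3984208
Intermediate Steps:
j(M) = M + M³*(4 + M) (j(M) = (M*(4 + M))*M² + M = M³*(4 + M) + M = M + M³*(4 + M))
((-10 + 11*j((-3 + 1) - 5)) + 350)*344 = ((-10 + 11*(((-3 + 1) - 5) + ((-3 + 1) - 5)⁴ + 4*((-3 + 1) - 5)³)) + 350)*344 = ((-10 + 11*((-2 - 5) + (-2 - 5)⁴ + 4*(-2 - 5)³)) + 350)*344 = ((-10 + 11*(-7 + (-7)⁴ + 4*(-7)³)) + 350)*344 = ((-10 + 11*(-7 + 2401 + 4*(-343))) + 350)*344 = ((-10 + 11*(-7 + 2401 - 1372)) + 350)*344 = ((-10 + 11*1022) + 350)*344 = ((-10 + 11242) + 350)*344 = (11232 + 350)*344 = 11582*344 = 3984208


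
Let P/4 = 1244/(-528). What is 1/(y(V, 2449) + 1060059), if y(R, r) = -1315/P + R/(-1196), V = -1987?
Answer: 371956/394347823781 ≈ 9.4322e-7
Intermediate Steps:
P = -311/33 (P = 4*(1244/(-528)) = 4*(1244*(-1/528)) = 4*(-311/132) = -311/33 ≈ -9.4242)
y(R, r) = 43395/311 - R/1196 (y(R, r) = -1315/(-311/33) + R/(-1196) = -1315*(-33/311) + R*(-1/1196) = 43395/311 - R/1196)
1/(y(V, 2449) + 1060059) = 1/((43395/311 - 1/1196*(-1987)) + 1060059) = 1/((43395/311 + 1987/1196) + 1060059) = 1/(52518377/371956 + 1060059) = 1/(394347823781/371956) = 371956/394347823781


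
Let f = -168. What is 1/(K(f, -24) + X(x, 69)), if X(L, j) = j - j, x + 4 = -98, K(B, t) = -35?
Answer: -1/35 ≈ -0.028571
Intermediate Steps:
x = -102 (x = -4 - 98 = -102)
X(L, j) = 0
1/(K(f, -24) + X(x, 69)) = 1/(-35 + 0) = 1/(-35) = -1/35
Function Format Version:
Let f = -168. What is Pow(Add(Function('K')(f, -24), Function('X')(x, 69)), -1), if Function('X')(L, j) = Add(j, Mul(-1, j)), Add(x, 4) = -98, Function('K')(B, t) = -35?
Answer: Rational(-1, 35) ≈ -0.028571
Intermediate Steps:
x = -102 (x = Add(-4, -98) = -102)
Function('X')(L, j) = 0
Pow(Add(Function('K')(f, -24), Function('X')(x, 69)), -1) = Pow(Add(-35, 0), -1) = Pow(-35, -1) = Rational(-1, 35)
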